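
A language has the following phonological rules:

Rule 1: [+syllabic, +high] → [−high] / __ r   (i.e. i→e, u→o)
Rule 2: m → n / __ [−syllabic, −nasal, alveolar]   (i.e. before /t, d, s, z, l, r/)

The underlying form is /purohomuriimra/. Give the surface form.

Rule 1 (pre-rhotic lowering): /u/ is a high vowel immediately before /r/, so it lowers to [o]. /u/ is a high vowel immediately before /r/, so it lowers to [o]. /purohomuriimra/ → porohomoriimra.
Rule 2 (nasal place assimilation): /m/ precedes the alveolar consonant /r/, so it assimilates in place to [n]. /porohomoriimra/ → porohomoriinra.

porohomoriinra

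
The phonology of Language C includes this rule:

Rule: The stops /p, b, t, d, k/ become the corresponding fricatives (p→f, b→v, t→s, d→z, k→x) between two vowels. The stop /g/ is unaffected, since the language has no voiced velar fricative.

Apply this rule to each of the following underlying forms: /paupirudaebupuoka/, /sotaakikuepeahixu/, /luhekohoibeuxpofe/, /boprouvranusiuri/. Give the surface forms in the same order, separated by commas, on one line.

/paupirudaebupuoka/: /p/ is a stop between vowels /u/ and /i/, so it spirantizes to the fricative [f]. /d/ is a stop between vowels /u/ and /a/, so it spirantizes to the fricative [z]. /b/ is a stop between vowels /e/ and /u/, so it spirantizes to the fricative [v]. /p/ is a stop between vowels /u/ and /u/, so it spirantizes to the fricative [f]. /k/ is a stop between vowels /o/ and /a/, so it spirantizes to the fricative [x]. → [paufiruzaevufuoxa].
/sotaakikuepeahixu/: /t/ is a stop between vowels /o/ and /a/, so it spirantizes to the fricative [s]. /k/ is a stop between vowels /a/ and /i/, so it spirantizes to the fricative [x]. /k/ is a stop between vowels /i/ and /u/, so it spirantizes to the fricative [x]. /p/ is a stop between vowels /e/ and /e/, so it spirantizes to the fricative [f]. → [sosaaxixuefeahixu].
/luhekohoibeuxpofe/: /k/ is a stop between vowels /e/ and /o/, so it spirantizes to the fricative [x]. /b/ is a stop between vowels /i/ and /e/, so it spirantizes to the fricative [v]. → [luhexohoiveuxpofe].
/boprouvranusiuri/: the rule's environment is not met; surfaces unchanged as [boprouvranusiuri].

paufiruzaevufuoxa, sosaaxixuefeahixu, luhexohoiveuxpofe, boprouvranusiuri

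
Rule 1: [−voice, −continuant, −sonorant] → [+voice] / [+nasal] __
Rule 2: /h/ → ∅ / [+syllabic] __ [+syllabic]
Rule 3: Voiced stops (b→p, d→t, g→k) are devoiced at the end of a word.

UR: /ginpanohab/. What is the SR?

ginbanoap

Rule 1 (post-nasal voicing): /p/ is a voiceless stop immediately after the nasal /n/, so it voices to [b]. /ginpanohab/ → ginbanohab.
Rule 2 (intervocalic h-deletion): /h/ occurs between vowels /o/ and /a/, so it deletes. /ginbanohab/ → ginbanoab.
Rule 3 (final devoicing): /b/ is a voiced stop in word-final position, so it devoices to [p]. /ginbanoab/ → ginbanoap.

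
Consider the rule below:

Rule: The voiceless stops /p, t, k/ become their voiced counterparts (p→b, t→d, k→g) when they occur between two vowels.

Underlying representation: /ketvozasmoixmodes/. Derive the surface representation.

ketvozasmoixmodes

No segment of /ketvozasmoixmodes/ meets the structural description of the rule, so the form surfaces unchanged.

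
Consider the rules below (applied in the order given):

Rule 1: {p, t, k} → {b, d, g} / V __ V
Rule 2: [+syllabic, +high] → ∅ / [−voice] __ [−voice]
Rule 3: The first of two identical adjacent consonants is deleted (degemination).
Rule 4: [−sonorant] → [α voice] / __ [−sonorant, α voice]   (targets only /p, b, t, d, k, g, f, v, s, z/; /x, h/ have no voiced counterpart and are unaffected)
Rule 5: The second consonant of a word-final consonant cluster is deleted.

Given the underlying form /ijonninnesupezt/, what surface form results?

ijoninesubes

Rule 1 (intervocalic voicing): /p/ is a voiceless stop between vowels /u/ and /e/, so it voices to [b]. /ijonninnesupezt/ → ijonninnesubezt.
Rule 2 (high vowel syncope): no segment meets the environment; /ijonninnesubezt/ is unchanged.
Rule 3 (degemination): /nn/ is a geminate; the first /n/ deletes. /nn/ is a geminate; the first /n/ deletes. /ijonninnesubezt/ → ijoninesubezt.
Rule 4 (regressive voicing assimilation): /z/ precedes the voiceless obstruent /t/, so it devoices to [s] by assimilation. /ijoninesubezt/ → ijoninesubest.
Rule 5 (final cluster simplification): /t/ is the second consonant of a word-final cluster /st/, so it deletes. /ijoninesubest/ → ijoninesubes.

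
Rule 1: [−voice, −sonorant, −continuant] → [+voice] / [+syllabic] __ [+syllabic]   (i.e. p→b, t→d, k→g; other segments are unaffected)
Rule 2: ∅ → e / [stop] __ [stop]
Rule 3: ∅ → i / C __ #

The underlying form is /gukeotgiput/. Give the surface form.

Rule 1 (intervocalic voicing): /k/ is a voiceless stop between vowels /u/ and /e/, so it voices to [g]. /p/ is a voiceless stop between vowels /i/ and /u/, so it voices to [b]. /gukeotgiput/ → gugeotgibut.
Rule 2 (stop-cluster e-epenthesis): /t/ and /g/ form a stop–stop cluster, so [e] is inserted between them. /gugeotgibut/ → gugeotegibut.
Rule 3 (final i-epenthesis): the form ends in the consonant /t/, so [i] is inserted word-finally. /gugeotegibut/ → gugeotegibuti.

gugeotegibuti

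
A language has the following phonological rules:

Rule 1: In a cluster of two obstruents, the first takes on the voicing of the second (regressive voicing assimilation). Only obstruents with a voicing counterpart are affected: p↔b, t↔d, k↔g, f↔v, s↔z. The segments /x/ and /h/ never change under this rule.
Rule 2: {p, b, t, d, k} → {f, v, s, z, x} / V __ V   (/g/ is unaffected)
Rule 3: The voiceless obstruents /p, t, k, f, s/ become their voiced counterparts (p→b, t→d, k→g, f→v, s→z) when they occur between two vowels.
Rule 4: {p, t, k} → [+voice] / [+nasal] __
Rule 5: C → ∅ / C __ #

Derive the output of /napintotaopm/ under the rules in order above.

navindozaop

Rule 1 (regressive voicing assimilation): no segment meets the environment; /napintotaopm/ is unchanged.
Rule 2 (intervocalic spirantization): /p/ is a stop between vowels /a/ and /i/, so it spirantizes to the fricative [f]. /t/ is a stop between vowels /o/ and /a/, so it spirantizes to the fricative [s]. /napintotaopm/ → nafintosaopm.
Rule 3 (intervocalic voicing): /f/ is a voiceless obstruent between vowels /a/ and /i/, so it voices to [v]. /s/ is a voiceless obstruent between vowels /o/ and /a/, so it voices to [z]. /nafintosaopm/ → navintozaopm.
Rule 4 (post-nasal voicing): /t/ is a voiceless stop immediately after the nasal /n/, so it voices to [d]. /navintozaopm/ → navindozaopm.
Rule 5 (final cluster simplification): /m/ is the second consonant of a word-final cluster /pm/, so it deletes. /navindozaopm/ → navindozaop.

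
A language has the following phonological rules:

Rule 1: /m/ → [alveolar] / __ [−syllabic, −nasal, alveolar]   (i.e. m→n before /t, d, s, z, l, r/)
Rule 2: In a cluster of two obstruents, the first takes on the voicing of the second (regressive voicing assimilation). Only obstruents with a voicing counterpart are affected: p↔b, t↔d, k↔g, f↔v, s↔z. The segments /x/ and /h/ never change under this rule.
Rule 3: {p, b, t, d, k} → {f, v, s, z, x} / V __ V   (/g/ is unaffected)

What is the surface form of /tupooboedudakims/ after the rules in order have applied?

tufoovoezuzaxins

Rule 1 (nasal place assimilation): /m/ precedes the alveolar consonant /s/, so it assimilates in place to [n]. /tupooboedudakims/ → tupooboedudakins.
Rule 2 (regressive voicing assimilation): no segment meets the environment; /tupooboedudakins/ is unchanged.
Rule 3 (intervocalic spirantization): /p/ is a stop between vowels /u/ and /o/, so it spirantizes to the fricative [f]. /b/ is a stop between vowels /o/ and /o/, so it spirantizes to the fricative [v]. /d/ is a stop between vowels /e/ and /u/, so it spirantizes to the fricative [z]. /d/ is a stop between vowels /u/ and /a/, so it spirantizes to the fricative [z]. /k/ is a stop between vowels /a/ and /i/, so it spirantizes to the fricative [x]. /tupooboedudakins/ → tufoovoezuzaxins.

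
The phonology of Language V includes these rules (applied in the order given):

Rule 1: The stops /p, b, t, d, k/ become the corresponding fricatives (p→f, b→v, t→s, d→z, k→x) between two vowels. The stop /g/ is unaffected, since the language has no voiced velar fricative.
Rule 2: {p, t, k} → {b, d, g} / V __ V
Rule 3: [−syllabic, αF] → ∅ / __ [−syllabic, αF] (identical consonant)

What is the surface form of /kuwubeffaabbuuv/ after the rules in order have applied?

kuwuvefaabuuv

Rule 1 (intervocalic spirantization): /b/ is a stop between vowels /u/ and /e/, so it spirantizes to the fricative [v]. /kuwubeffaabbuuv/ → kuwuveffaabbuuv.
Rule 2 (intervocalic voicing): no segment meets the environment; /kuwuveffaabbuuv/ is unchanged.
Rule 3 (degemination): /ff/ is a geminate; the first /f/ deletes. /bb/ is a geminate; the first /b/ deletes. /kuwuveffaabbuuv/ → kuwuvefaabuuv.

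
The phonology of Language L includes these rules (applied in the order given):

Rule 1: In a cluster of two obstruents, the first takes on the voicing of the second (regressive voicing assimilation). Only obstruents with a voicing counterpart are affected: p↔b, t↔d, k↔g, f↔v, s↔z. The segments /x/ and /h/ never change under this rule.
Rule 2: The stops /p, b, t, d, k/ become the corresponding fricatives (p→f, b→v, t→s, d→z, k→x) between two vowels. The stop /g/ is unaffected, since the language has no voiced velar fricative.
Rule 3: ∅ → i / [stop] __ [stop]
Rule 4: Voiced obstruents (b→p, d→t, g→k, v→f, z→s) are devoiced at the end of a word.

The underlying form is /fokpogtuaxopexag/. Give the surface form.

fokipokituaxofexak

Rule 1 (regressive voicing assimilation): /g/ precedes the voiceless obstruent /t/, so it devoices to [k] by assimilation. /fokpogtuaxopexag/ → fokpoktuaxopexag.
Rule 2 (intervocalic spirantization): /p/ is a stop between vowels /o/ and /e/, so it spirantizes to the fricative [f]. /fokpoktuaxopexag/ → fokpoktuaxofexag.
Rule 3 (stop-cluster i-epenthesis): /k/ and /p/ form a stop–stop cluster, so [i] is inserted between them. /k/ and /t/ form a stop–stop cluster, so [i] is inserted between them. /fokpoktuaxofexag/ → fokipokituaxofexag.
Rule 4 (final devoicing): /g/ is a voiced obstruent in word-final position, so it devoices to [k]. /fokipokituaxofexag/ → fokipokituaxofexak.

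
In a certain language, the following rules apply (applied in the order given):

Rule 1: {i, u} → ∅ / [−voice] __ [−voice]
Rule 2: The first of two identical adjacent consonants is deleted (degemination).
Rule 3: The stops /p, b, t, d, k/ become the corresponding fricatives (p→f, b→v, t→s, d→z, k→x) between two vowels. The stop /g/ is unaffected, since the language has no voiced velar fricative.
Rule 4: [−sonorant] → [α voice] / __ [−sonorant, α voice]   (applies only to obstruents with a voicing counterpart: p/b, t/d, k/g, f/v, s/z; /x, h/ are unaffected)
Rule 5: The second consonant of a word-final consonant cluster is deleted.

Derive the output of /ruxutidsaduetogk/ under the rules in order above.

ruxtitsazuesok

Rule 1 (high vowel syncope): /u/ is a high vowel flanked by voiceless consonants /x/ and /t/, so it deletes. /ruxutidsaduetogk/ → ruxtidsaduetogk.
Rule 2 (degemination): no segment meets the environment; /ruxtidsaduetogk/ is unchanged.
Rule 3 (intervocalic spirantization): /d/ is a stop between vowels /a/ and /u/, so it spirantizes to the fricative [z]. /t/ is a stop between vowels /e/ and /o/, so it spirantizes to the fricative [s]. /ruxtidsaduetogk/ → ruxtidsazuesogk.
Rule 4 (regressive voicing assimilation): /d/ precedes the voiceless obstruent /s/, so it devoices to [t] by assimilation. /g/ precedes the voiceless obstruent /k/, so it devoices to [k] by assimilation. /ruxtidsazuesogk/ → ruxtitsazuesokk.
Rule 5 (final cluster simplification): /k/ is the second consonant of a word-final cluster /kk/, so it deletes. /ruxtitsazuesokk/ → ruxtitsazuesok.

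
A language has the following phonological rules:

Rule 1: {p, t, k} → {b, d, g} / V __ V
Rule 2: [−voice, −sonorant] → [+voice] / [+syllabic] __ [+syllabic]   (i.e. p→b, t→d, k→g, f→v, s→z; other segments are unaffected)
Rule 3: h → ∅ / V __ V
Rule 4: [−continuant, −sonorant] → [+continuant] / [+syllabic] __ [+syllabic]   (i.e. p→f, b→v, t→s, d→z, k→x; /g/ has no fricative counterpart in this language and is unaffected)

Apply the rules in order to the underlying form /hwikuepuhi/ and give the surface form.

hwiguevui

Rule 1 (intervocalic voicing): /k/ is a voiceless stop between vowels /i/ and /u/, so it voices to [g]. /p/ is a voiceless stop between vowels /e/ and /u/, so it voices to [b]. /hwikuepuhi/ → hwiguebuhi.
Rule 2 (intervocalic voicing): no segment meets the environment; /hwiguebuhi/ is unchanged.
Rule 3 (intervocalic h-deletion): /h/ occurs between vowels /u/ and /i/, so it deletes. /hwiguebuhi/ → hwiguebui.
Rule 4 (intervocalic spirantization): /b/ is a stop between vowels /e/ and /u/, so it spirantizes to the fricative [v]. /hwiguebui/ → hwiguevui.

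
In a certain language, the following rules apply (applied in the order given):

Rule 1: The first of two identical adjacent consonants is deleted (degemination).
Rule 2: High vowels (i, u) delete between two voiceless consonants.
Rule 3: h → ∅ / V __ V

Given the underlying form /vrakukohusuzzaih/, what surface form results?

Rule 1 (degemination): /zz/ is a geminate; the first /z/ deletes. /vrakukohusuzzaih/ → vrakukohusuzaih.
Rule 2 (high vowel syncope): /u/ is a high vowel flanked by voiceless consonants /k/ and /k/, so it deletes. /u/ is a high vowel flanked by voiceless consonants /h/ and /s/, so it deletes. /vrakukohusuzaih/ → vrakkohsuzaih.
Rule 3 (intervocalic h-deletion): no segment meets the environment; /vrakkohsuzaih/ is unchanged.

vrakkohsuzaih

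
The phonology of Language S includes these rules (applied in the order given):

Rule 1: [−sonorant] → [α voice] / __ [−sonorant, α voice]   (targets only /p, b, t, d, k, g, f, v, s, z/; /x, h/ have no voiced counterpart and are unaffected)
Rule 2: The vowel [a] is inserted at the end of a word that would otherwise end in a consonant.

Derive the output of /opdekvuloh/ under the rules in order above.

Rule 1 (regressive voicing assimilation): /p/ precedes the voiced obstruent /d/, so it voices to [b] by assimilation. /k/ precedes the voiced obstruent /v/, so it voices to [g] by assimilation. /opdekvuloh/ → obdegvuloh.
Rule 2 (final a-epenthesis): the form ends in the consonant /h/, so [a] is inserted word-finally. /obdegvuloh/ → obdegvuloha.

obdegvuloha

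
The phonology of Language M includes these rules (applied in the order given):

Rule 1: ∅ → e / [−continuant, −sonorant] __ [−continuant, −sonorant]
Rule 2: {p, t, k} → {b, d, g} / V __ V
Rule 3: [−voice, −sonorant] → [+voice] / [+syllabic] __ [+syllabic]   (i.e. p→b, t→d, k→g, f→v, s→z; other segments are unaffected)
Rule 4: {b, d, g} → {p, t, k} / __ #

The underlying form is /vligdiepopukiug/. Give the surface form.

Rule 1 (stop-cluster e-epenthesis): /g/ and /d/ form a stop–stop cluster, so [e] is inserted between them. /vligdiepopukiug/ → vligediepopukiug.
Rule 2 (intervocalic voicing): /p/ is a voiceless stop between vowels /e/ and /o/, so it voices to [b]. /p/ is a voiceless stop between vowels /o/ and /u/, so it voices to [b]. /k/ is a voiceless stop between vowels /u/ and /i/, so it voices to [g]. /vligediepopukiug/ → vligediebobugiug.
Rule 3 (intervocalic voicing): no segment meets the environment; /vligediebobugiug/ is unchanged.
Rule 4 (final devoicing): /g/ is a voiced stop in word-final position, so it devoices to [k]. /vligediebobugiug/ → vligediebobugiuk.

vligediebobugiuk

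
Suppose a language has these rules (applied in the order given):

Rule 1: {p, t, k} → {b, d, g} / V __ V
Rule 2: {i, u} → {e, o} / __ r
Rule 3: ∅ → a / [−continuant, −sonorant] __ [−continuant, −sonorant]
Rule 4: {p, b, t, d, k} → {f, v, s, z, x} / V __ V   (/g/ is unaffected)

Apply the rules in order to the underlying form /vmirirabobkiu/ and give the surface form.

vmereravovaxiu

Rule 1 (intervocalic voicing): no segment meets the environment; /vmirirabobkiu/ is unchanged.
Rule 2 (pre-rhotic lowering): /i/ is a high vowel immediately before /r/, so it lowers to [e]. /i/ is a high vowel immediately before /r/, so it lowers to [e]. /vmirirabobkiu/ → vmererabobkiu.
Rule 3 (stop-cluster a-epenthesis): /b/ and /k/ form a stop–stop cluster, so [a] is inserted between them. /vmererabobkiu/ → vmererabobakiu.
Rule 4 (intervocalic spirantization): /b/ is a stop between vowels /a/ and /o/, so it spirantizes to the fricative [v]. /b/ is a stop between vowels /o/ and /a/, so it spirantizes to the fricative [v]. /k/ is a stop between vowels /a/ and /i/, so it spirantizes to the fricative [x]. /vmererabobakiu/ → vmereravovaxiu.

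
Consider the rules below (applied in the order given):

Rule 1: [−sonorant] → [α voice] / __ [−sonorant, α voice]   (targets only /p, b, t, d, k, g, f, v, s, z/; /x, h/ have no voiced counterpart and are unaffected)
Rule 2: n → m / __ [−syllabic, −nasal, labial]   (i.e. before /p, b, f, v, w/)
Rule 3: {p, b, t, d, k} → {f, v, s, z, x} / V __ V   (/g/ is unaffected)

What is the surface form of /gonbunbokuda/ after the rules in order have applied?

Rule 1 (regressive voicing assimilation): no segment meets the environment; /gonbunbokuda/ is unchanged.
Rule 2 (nasal place assimilation): /n/ precedes the labial consonant /b/, so it assimilates in place to [m]. /n/ precedes the labial consonant /b/, so it assimilates in place to [m]. /gonbunbokuda/ → gombumbokuda.
Rule 3 (intervocalic spirantization): /k/ is a stop between vowels /o/ and /u/, so it spirantizes to the fricative [x]. /d/ is a stop between vowels /u/ and /a/, so it spirantizes to the fricative [z]. /gombumbokuda/ → gombumboxuza.

gombumboxuza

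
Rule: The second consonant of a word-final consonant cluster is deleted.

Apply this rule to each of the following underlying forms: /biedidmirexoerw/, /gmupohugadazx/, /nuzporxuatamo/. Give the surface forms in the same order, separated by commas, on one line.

biedidmirexoer, gmupohugadaz, nuzporxuatamo

/biedidmirexoerw/: /w/ is the second consonant of a word-final cluster /rw/, so it deletes. → [biedidmirexoer].
/gmupohugadazx/: /x/ is the second consonant of a word-final cluster /zx/, so it deletes. → [gmupohugadaz].
/nuzporxuatamo/: the rule's environment is not met; surfaces unchanged as [nuzporxuatamo].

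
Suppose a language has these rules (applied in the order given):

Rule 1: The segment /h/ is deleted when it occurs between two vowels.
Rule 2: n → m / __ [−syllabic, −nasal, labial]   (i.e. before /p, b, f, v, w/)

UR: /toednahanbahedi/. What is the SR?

toednaambaedi

Rule 1 (intervocalic h-deletion): /h/ occurs between vowels /a/ and /a/, so it deletes. /h/ occurs between vowels /a/ and /e/, so it deletes. /toednahanbahedi/ → toednaanbaedi.
Rule 2 (nasal place assimilation): /n/ precedes the labial consonant /b/, so it assimilates in place to [m]. /toednaanbaedi/ → toednaambaedi.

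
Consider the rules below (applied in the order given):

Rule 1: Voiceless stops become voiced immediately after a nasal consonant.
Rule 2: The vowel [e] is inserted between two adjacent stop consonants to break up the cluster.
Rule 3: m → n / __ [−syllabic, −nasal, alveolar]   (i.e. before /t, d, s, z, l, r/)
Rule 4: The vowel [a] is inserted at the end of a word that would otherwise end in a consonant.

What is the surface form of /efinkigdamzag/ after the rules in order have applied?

efingigedanzaga

Rule 1 (post-nasal voicing): /k/ is a voiceless stop immediately after the nasal /n/, so it voices to [g]. /efinkigdamzag/ → efingigdamzag.
Rule 2 (stop-cluster e-epenthesis): /g/ and /d/ form a stop–stop cluster, so [e] is inserted between them. /efingigdamzag/ → efingigedamzag.
Rule 3 (nasal place assimilation): /m/ precedes the alveolar consonant /z/, so it assimilates in place to [n]. /efingigedamzag/ → efingigedanzag.
Rule 4 (final a-epenthesis): the form ends in the consonant /g/, so [a] is inserted word-finally. /efingigedanzag/ → efingigedanzaga.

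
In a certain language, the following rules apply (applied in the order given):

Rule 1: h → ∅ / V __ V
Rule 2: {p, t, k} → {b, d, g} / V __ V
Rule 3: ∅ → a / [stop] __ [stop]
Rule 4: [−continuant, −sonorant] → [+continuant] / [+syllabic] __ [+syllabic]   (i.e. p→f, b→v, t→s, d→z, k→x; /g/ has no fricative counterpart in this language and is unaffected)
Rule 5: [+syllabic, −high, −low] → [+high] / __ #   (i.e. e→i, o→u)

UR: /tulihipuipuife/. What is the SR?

tuliivuivuifi

Rule 1 (intervocalic h-deletion): /h/ occurs between vowels /i/ and /i/, so it deletes. /tulihipuipuife/ → tuliipuipuife.
Rule 2 (intervocalic voicing): /p/ is a voiceless stop between vowels /i/ and /u/, so it voices to [b]. /p/ is a voiceless stop between vowels /i/ and /u/, so it voices to [b]. /tuliipuipuife/ → tuliibuibuife.
Rule 3 (stop-cluster a-epenthesis): no segment meets the environment; /tuliibuibuife/ is unchanged.
Rule 4 (intervocalic spirantization): /b/ is a stop between vowels /i/ and /u/, so it spirantizes to the fricative [v]. /b/ is a stop between vowels /i/ and /u/, so it spirantizes to the fricative [v]. /tuliibuibuife/ → tuliivuivuife.
Rule 5 (final vowel raising): /e/ is a mid vowel in word-final position, so it raises to [i]. /tuliivuivuife/ → tuliivuivuifi.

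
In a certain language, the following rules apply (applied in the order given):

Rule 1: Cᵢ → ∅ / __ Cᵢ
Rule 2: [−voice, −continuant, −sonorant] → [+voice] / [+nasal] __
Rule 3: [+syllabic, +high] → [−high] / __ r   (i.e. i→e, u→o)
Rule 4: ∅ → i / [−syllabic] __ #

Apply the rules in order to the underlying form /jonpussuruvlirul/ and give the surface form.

jonbusoruvleruli

Rule 1 (degemination): /ss/ is a geminate; the first /s/ deletes. /jonpussuruvlirul/ → jonpusuruvlirul.
Rule 2 (post-nasal voicing): /p/ is a voiceless stop immediately after the nasal /n/, so it voices to [b]. /jonpusuruvlirul/ → jonbusuruvlirul.
Rule 3 (pre-rhotic lowering): /u/ is a high vowel immediately before /r/, so it lowers to [o]. /i/ is a high vowel immediately before /r/, so it lowers to [e]. /jonbusuruvlirul/ → jonbusoruvlerul.
Rule 4 (final i-epenthesis): the form ends in the consonant /l/, so [i] is inserted word-finally. /jonbusoruvlerul/ → jonbusoruvleruli.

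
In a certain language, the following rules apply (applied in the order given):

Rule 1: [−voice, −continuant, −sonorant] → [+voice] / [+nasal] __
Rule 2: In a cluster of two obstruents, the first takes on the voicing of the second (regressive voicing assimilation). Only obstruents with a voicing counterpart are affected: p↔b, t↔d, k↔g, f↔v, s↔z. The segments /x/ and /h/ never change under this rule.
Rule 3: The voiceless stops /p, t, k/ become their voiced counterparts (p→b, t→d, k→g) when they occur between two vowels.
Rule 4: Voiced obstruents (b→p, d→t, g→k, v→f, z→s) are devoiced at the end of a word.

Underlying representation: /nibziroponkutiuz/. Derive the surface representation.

Rule 1 (post-nasal voicing): /k/ is a voiceless stop immediately after the nasal /n/, so it voices to [g]. /nibziroponkutiuz/ → nibziropongutiuz.
Rule 2 (regressive voicing assimilation): no segment meets the environment; /nibziropongutiuz/ is unchanged.
Rule 3 (intervocalic voicing): /p/ is a voiceless stop between vowels /o/ and /o/, so it voices to [b]. /t/ is a voiceless stop between vowels /u/ and /i/, so it voices to [d]. /nibziropongutiuz/ → nibzirobongudiuz.
Rule 4 (final devoicing): /z/ is a voiced obstruent in word-final position, so it devoices to [s]. /nibzirobongudiuz/ → nibzirobongudius.

nibzirobongudius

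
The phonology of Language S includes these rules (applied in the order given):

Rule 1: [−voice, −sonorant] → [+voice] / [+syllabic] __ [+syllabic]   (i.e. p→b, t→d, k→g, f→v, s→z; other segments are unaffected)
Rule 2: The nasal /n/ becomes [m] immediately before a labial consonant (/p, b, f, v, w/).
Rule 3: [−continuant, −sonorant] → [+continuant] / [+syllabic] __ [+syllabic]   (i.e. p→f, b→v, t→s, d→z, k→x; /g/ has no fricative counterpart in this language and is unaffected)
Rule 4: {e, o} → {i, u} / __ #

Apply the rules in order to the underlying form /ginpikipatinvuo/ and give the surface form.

gimpigivazimvuu

Rule 1 (intervocalic voicing): /k/ is a voiceless obstruent between vowels /i/ and /i/, so it voices to [g]. /p/ is a voiceless obstruent between vowels /i/ and /a/, so it voices to [b]. /t/ is a voiceless obstruent between vowels /a/ and /i/, so it voices to [d]. /ginpikipatinvuo/ → ginpigibadinvuo.
Rule 2 (nasal place assimilation): /n/ precedes the labial consonant /p/, so it assimilates in place to [m]. /n/ precedes the labial consonant /v/, so it assimilates in place to [m]. /ginpigibadinvuo/ → gimpigibadimvuo.
Rule 3 (intervocalic spirantization): /b/ is a stop between vowels /i/ and /a/, so it spirantizes to the fricative [v]. /d/ is a stop between vowels /a/ and /i/, so it spirantizes to the fricative [z]. /gimpigibadimvuo/ → gimpigivazimvuo.
Rule 4 (final vowel raising): /o/ is a mid vowel in word-final position, so it raises to [u]. /gimpigivazimvuo/ → gimpigivazimvuu.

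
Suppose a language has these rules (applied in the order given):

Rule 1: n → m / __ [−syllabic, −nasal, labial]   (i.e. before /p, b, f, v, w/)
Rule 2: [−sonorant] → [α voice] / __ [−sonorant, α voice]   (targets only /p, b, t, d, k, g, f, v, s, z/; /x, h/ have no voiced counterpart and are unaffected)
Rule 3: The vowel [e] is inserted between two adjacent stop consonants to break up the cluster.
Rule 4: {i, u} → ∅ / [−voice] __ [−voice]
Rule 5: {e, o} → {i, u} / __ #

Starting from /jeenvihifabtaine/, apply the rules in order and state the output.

Rule 1 (nasal place assimilation): /n/ precedes the labial consonant /v/, so it assimilates in place to [m]. /jeenvihifabtaine/ → jeemvihifabtaine.
Rule 2 (regressive voicing assimilation): /b/ precedes the voiceless obstruent /t/, so it devoices to [p] by assimilation. /jeemvihifabtaine/ → jeemvihifaptaine.
Rule 3 (stop-cluster e-epenthesis): /p/ and /t/ form a stop–stop cluster, so [e] is inserted between them. /jeemvihifaptaine/ → jeemvihifapetaine.
Rule 4 (high vowel syncope): /i/ is a high vowel flanked by voiceless consonants /h/ and /f/, so it deletes. /jeemvihifapetaine/ → jeemvihfapetaine.
Rule 5 (final vowel raising): /e/ is a mid vowel in word-final position, so it raises to [i]. /jeemvihfapetaine/ → jeemvihfapetaini.

jeemvihfapetaini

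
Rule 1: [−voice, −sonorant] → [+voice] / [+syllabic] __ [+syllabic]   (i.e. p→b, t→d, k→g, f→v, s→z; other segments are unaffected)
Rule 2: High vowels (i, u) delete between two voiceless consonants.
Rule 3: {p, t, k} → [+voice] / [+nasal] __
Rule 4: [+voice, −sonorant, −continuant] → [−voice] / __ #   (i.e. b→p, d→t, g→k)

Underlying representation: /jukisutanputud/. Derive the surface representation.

Rule 1 (intervocalic voicing): /k/ is a voiceless obstruent between vowels /u/ and /i/, so it voices to [g]. /s/ is a voiceless obstruent between vowels /i/ and /u/, so it voices to [z]. /t/ is a voiceless obstruent between vowels /u/ and /a/, so it voices to [d]. /t/ is a voiceless obstruent between vowels /u/ and /u/, so it voices to [d]. /jukisutanputud/ → jugizudanpudud.
Rule 2 (high vowel syncope): no segment meets the environment; /jugizudanpudud/ is unchanged.
Rule 3 (post-nasal voicing): /p/ is a voiceless stop immediately after the nasal /n/, so it voices to [b]. /jugizudanpudud/ → jugizudanbudud.
Rule 4 (final devoicing): /d/ is a voiced stop in word-final position, so it devoices to [t]. /jugizudanbudud/ → jugizudanbudut.

jugizudanbudut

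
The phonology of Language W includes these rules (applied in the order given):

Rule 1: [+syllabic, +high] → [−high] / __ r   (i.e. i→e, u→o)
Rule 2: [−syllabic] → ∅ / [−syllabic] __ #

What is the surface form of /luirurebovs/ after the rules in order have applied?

Rule 1 (pre-rhotic lowering): /i/ is a high vowel immediately before /r/, so it lowers to [e]. /u/ is a high vowel immediately before /r/, so it lowers to [o]. /luirurebovs/ → luerorebovs.
Rule 2 (final cluster simplification): /s/ is the second consonant of a word-final cluster /vs/, so it deletes. /luerorebovs/ → luerorebov.

luerorebov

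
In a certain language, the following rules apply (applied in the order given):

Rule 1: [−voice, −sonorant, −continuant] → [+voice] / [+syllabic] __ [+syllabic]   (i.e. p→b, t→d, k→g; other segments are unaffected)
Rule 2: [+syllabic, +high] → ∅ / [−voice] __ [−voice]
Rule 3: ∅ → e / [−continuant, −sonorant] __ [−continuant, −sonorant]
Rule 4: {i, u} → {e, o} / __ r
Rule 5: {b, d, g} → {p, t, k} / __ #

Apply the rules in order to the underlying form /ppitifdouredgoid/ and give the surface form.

pepidifdooredegoit

Rule 1 (intervocalic voicing): /t/ is a voiceless stop between vowels /i/ and /i/, so it voices to [d]. /ppitifdouredgoid/ → ppidifdouredgoid.
Rule 2 (high vowel syncope): no segment meets the environment; /ppidifdouredgoid/ is unchanged.
Rule 3 (stop-cluster e-epenthesis): /p/ and /p/ form a stop–stop cluster, so [e] is inserted between them. /d/ and /g/ form a stop–stop cluster, so [e] is inserted between them. /ppidifdouredgoid/ → pepidifdouredegoid.
Rule 4 (pre-rhotic lowering): /u/ is a high vowel immediately before /r/, so it lowers to [o]. /pepidifdouredegoid/ → pepidifdooredegoid.
Rule 5 (final devoicing): /d/ is a voiced stop in word-final position, so it devoices to [t]. /pepidifdooredegoid/ → pepidifdooredegoit.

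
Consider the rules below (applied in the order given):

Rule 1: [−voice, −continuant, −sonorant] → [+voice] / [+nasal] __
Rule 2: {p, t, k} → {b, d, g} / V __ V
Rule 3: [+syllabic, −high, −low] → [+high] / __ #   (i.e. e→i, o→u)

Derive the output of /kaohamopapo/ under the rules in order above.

Rule 1 (post-nasal voicing): no segment meets the environment; /kaohamopapo/ is unchanged.
Rule 2 (intervocalic voicing): /p/ is a voiceless stop between vowels /o/ and /a/, so it voices to [b]. /p/ is a voiceless stop between vowels /a/ and /o/, so it voices to [b]. /kaohamopapo/ → kaohamobabo.
Rule 3 (final vowel raising): /o/ is a mid vowel in word-final position, so it raises to [u]. /kaohamobabo/ → kaohamobabu.

kaohamobabu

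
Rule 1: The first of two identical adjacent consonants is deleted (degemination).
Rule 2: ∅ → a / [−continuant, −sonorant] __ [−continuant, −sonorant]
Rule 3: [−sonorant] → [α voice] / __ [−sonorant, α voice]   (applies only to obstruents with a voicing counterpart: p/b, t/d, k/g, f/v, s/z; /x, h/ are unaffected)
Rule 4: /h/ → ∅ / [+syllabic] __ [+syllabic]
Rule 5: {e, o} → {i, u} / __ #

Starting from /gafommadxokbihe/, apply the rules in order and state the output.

Rule 1 (degemination): /mm/ is a geminate; the first /m/ deletes. /gafommadxokbihe/ → gafomadxokbihe.
Rule 2 (stop-cluster a-epenthesis): /k/ and /b/ form a stop–stop cluster, so [a] is inserted between them. /gafomadxokbihe/ → gafomadxokabihe.
Rule 3 (regressive voicing assimilation): /d/ precedes the voiceless obstruent /x/, so it devoices to [t] by assimilation. /gafomadxokabihe/ → gafomatxokabihe.
Rule 4 (intervocalic h-deletion): /h/ occurs between vowels /i/ and /e/, so it deletes. /gafomatxokabihe/ → gafomatxokabie.
Rule 5 (final vowel raising): /e/ is a mid vowel in word-final position, so it raises to [i]. /gafomatxokabie/ → gafomatxokabii.

gafomatxokabii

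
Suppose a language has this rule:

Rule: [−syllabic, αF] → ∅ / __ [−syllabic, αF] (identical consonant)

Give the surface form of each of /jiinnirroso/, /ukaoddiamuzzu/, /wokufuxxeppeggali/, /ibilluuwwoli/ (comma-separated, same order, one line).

jiiniroso, ukaodiamuzu, wokufuxepegali, ibiluuwoli

/jiinnirroso/: /nn/ is a geminate; the first /n/ deletes. /rr/ is a geminate; the first /r/ deletes. → [jiiniroso].
/ukaoddiamuzzu/: /dd/ is a geminate; the first /d/ deletes. /zz/ is a geminate; the first /z/ deletes. → [ukaodiamuzu].
/wokufuxxeppeggali/: /xx/ is a geminate; the first /x/ deletes. /pp/ is a geminate; the first /p/ deletes. /gg/ is a geminate; the first /g/ deletes. → [wokufuxepegali].
/ibilluuwwoli/: /ll/ is a geminate; the first /l/ deletes. /ww/ is a geminate; the first /w/ deletes. → [ibiluuwoli].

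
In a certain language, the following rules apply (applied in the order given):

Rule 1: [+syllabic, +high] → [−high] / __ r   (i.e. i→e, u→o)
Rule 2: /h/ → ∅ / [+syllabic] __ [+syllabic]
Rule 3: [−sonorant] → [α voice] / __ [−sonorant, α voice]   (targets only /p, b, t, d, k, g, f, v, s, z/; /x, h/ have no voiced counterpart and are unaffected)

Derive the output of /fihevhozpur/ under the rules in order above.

Rule 1 (pre-rhotic lowering): /u/ is a high vowel immediately before /r/, so it lowers to [o]. /fihevhozpur/ → fihevhozpor.
Rule 2 (intervocalic h-deletion): /h/ occurs between vowels /i/ and /e/, so it deletes. /fihevhozpor/ → fievhozpor.
Rule 3 (regressive voicing assimilation): /v/ precedes the voiceless obstruent /h/, so it devoices to [f] by assimilation. /z/ precedes the voiceless obstruent /p/, so it devoices to [s] by assimilation. /fievhozpor/ → fiefhospor.

fiefhospor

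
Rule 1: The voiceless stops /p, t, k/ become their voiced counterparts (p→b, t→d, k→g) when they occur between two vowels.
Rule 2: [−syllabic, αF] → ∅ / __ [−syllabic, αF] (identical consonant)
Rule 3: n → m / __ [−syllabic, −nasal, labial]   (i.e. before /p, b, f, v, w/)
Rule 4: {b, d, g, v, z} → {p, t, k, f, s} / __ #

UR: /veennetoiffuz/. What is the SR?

Rule 1 (intervocalic voicing): /t/ is a voiceless stop between vowels /e/ and /o/, so it voices to [d]. /veennetoiffuz/ → veennedoiffuz.
Rule 2 (degemination): /nn/ is a geminate; the first /n/ deletes. /ff/ is a geminate; the first /f/ deletes. /veennedoiffuz/ → veenedoifuz.
Rule 3 (nasal place assimilation): no segment meets the environment; /veenedoifuz/ is unchanged.
Rule 4 (final devoicing): /z/ is a voiced obstruent in word-final position, so it devoices to [s]. /veenedoifuz/ → veenedoifus.

veenedoifus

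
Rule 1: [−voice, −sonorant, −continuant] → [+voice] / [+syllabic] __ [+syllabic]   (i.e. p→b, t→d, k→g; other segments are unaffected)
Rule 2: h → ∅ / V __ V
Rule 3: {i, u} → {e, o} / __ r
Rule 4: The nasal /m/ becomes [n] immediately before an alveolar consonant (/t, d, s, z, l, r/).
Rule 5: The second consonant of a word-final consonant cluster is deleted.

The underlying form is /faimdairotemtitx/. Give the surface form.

Rule 1 (intervocalic voicing): /t/ is a voiceless stop between vowels /o/ and /e/, so it voices to [d]. /faimdairotemtitx/ → faimdairodemtitx.
Rule 2 (intervocalic h-deletion): no segment meets the environment; /faimdairodemtitx/ is unchanged.
Rule 3 (pre-rhotic lowering): /i/ is a high vowel immediately before /r/, so it lowers to [e]. /faimdairodemtitx/ → faimdaerodemtitx.
Rule 4 (nasal place assimilation): /m/ precedes the alveolar consonant /d/, so it assimilates in place to [n]. /m/ precedes the alveolar consonant /t/, so it assimilates in place to [n]. /faimdaerodemtitx/ → faindaerodentitx.
Rule 5 (final cluster simplification): /x/ is the second consonant of a word-final cluster /tx/, so it deletes. /faindaerodentitx/ → faindaerodentit.

faindaerodentit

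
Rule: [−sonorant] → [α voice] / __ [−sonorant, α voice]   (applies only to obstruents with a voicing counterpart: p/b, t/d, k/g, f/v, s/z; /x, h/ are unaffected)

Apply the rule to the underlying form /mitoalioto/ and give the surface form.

No segment of /mitoalioto/ meets the structural description of the rule, so the form surfaces unchanged.

mitoalioto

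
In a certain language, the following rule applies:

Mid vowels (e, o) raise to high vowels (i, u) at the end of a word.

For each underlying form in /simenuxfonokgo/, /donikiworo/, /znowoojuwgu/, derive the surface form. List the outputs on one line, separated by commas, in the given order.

simenuxfonokgu, donikiworu, znowoojuwgu

/simenuxfonokgo/: /o/ is a mid vowel in word-final position, so it raises to [u]. → [simenuxfonokgu].
/donikiworo/: /o/ is a mid vowel in word-final position, so it raises to [u]. → [donikiworu].
/znowoojuwgu/: the rule's environment is not met; surfaces unchanged as [znowoojuwgu].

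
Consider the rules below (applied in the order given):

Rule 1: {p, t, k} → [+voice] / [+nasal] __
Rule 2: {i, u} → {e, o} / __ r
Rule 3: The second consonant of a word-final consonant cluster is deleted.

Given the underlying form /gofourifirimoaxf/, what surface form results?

gofooriferimoax

Rule 1 (post-nasal voicing): no segment meets the environment; /gofourifirimoaxf/ is unchanged.
Rule 2 (pre-rhotic lowering): /u/ is a high vowel immediately before /r/, so it lowers to [o]. /i/ is a high vowel immediately before /r/, so it lowers to [e]. /gofourifirimoaxf/ → gofooriferimoaxf.
Rule 3 (final cluster simplification): /f/ is the second consonant of a word-final cluster /xf/, so it deletes. /gofooriferimoaxf/ → gofooriferimoax.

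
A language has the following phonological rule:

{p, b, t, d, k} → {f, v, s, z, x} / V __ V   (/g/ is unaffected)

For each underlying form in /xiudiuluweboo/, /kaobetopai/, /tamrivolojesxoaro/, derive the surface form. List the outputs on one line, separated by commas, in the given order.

/xiudiuluweboo/: /d/ is a stop between vowels /u/ and /i/, so it spirantizes to the fricative [z]. /b/ is a stop between vowels /e/ and /o/, so it spirantizes to the fricative [v]. → [xiuziuluwevoo].
/kaobetopai/: /b/ is a stop between vowels /o/ and /e/, so it spirantizes to the fricative [v]. /t/ is a stop between vowels /e/ and /o/, so it spirantizes to the fricative [s]. /p/ is a stop between vowels /o/ and /a/, so it spirantizes to the fricative [f]. → [kaovesofai].
/tamrivolojesxoaro/: the rule's environment is not met; surfaces unchanged as [tamrivolojesxoaro].

xiuziuluwevoo, kaovesofai, tamrivolojesxoaro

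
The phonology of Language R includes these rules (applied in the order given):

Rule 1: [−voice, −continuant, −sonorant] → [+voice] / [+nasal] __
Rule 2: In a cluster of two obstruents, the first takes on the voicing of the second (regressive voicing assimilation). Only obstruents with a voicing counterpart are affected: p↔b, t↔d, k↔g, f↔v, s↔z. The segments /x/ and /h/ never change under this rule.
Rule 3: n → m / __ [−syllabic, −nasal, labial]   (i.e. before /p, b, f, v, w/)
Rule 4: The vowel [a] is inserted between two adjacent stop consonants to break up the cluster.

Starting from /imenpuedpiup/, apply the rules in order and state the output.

imembuetapiup

Rule 1 (post-nasal voicing): /p/ is a voiceless stop immediately after the nasal /n/, so it voices to [b]. /imenpuedpiup/ → imenbuedpiup.
Rule 2 (regressive voicing assimilation): /d/ precedes the voiceless obstruent /p/, so it devoices to [t] by assimilation. /imenbuedpiup/ → imenbuetpiup.
Rule 3 (nasal place assimilation): /n/ precedes the labial consonant /b/, so it assimilates in place to [m]. /imenbuetpiup/ → imembuetpiup.
Rule 4 (stop-cluster a-epenthesis): /t/ and /p/ form a stop–stop cluster, so [a] is inserted between them. /imembuetpiup/ → imembuetapiup.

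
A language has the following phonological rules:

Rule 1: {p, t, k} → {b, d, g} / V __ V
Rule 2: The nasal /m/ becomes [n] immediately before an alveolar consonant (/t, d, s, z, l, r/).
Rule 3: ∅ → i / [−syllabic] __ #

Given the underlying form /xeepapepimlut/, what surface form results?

Rule 1 (intervocalic voicing): /p/ is a voiceless stop between vowels /e/ and /a/, so it voices to [b]. /p/ is a voiceless stop between vowels /a/ and /e/, so it voices to [b]. /p/ is a voiceless stop between vowels /e/ and /i/, so it voices to [b]. /xeepapepimlut/ → xeebabebimlut.
Rule 2 (nasal place assimilation): /m/ precedes the alveolar consonant /l/, so it assimilates in place to [n]. /xeebabebimlut/ → xeebabebinlut.
Rule 3 (final i-epenthesis): the form ends in the consonant /t/, so [i] is inserted word-finally. /xeebabebinlut/ → xeebabebinluti.

xeebabebinluti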